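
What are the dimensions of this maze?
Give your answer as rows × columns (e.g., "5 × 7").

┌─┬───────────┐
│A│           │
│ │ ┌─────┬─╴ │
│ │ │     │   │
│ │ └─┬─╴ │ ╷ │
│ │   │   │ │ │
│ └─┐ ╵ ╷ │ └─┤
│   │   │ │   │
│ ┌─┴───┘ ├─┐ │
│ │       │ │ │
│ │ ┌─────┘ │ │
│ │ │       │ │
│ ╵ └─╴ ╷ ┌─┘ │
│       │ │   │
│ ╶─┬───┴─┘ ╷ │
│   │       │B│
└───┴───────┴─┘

Counting the maze dimensions:
Rows (vertical): 8
Columns (horizontal): 7
Dimensions: 8 × 7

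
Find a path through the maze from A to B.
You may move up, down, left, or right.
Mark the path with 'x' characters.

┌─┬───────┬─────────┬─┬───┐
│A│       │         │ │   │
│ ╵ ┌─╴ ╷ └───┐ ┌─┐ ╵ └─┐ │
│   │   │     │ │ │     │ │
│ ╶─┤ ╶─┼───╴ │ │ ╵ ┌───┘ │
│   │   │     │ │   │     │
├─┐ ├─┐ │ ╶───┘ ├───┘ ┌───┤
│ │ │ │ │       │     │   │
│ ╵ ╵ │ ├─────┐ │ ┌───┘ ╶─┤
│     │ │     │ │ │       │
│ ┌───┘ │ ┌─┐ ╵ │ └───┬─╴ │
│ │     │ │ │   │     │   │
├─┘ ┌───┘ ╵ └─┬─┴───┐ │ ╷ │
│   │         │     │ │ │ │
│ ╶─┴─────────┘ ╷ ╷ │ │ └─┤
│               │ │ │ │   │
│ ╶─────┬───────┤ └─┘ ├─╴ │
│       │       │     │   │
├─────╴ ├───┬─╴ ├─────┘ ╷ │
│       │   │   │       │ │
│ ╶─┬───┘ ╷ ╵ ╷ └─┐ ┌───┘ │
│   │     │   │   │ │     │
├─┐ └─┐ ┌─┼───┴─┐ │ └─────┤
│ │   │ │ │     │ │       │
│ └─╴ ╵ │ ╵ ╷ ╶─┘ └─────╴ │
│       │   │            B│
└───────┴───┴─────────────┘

Finding the shortest path through the maze:
Path length: 48 steps
Directions: down → right → up → right → right → down → left → down → right → down → down → down → left → left → down → left → down → down → right → right → right → down → left → left → left → down → right → down → right → down → right → up → up → right → up → right → down → right → up → right → down → right → down → down → right → right → right → right

Solution:

┌─┬───────┬─────────┬─┬───┐
│A│x x x  │         │ │   │
│ ╵ ┌─╴ ╷ └───┐ ┌─┐ ╵ └─┐ │
│x x│x x│     │ │ │     │ │
│ ╶─┤ ╶─┼───╴ │ │ ╵ ┌───┘ │
│   │x x│     │ │   │     │
├─┐ ├─┐ │ ╶───┘ ├───┘ ┌───┤
│ │ │ │x│       │     │   │
│ ╵ ╵ │ ├─────┐ │ ┌───┘ ╶─┤
│     │x│     │ │ │       │
│ ┌───┘ │ ┌─┐ ╵ │ └───┬─╴ │
│ │x x x│ │ │   │     │   │
├─┘ ┌───┘ ╵ └─┬─┴───┐ │ ╷ │
│x x│         │     │ │ │ │
│ ╶─┴─────────┘ ╷ ╷ │ │ └─┤
│x              │ │ │ │   │
│ ╶─────┬───────┤ └─┘ ├─╴ │
│x x x x│       │     │   │
├─────╴ ├───┬─╴ ├─────┘ ╷ │
│x x x x│x x│x x│       │ │
│ ╶─┬───┘ ╷ ╵ ╷ └─┐ ┌───┘ │
│x x│  x x│x x│x x│ │     │
├─┐ └─┐ ┌─┼───┴─┐ │ └─────┤
│ │x x│x│ │     │x│       │
│ └─╴ ╵ │ ╵ ╷ ╶─┘ └─────╴ │
│    x x│   │    x x x x B│
└───────┴───┴─────────────┘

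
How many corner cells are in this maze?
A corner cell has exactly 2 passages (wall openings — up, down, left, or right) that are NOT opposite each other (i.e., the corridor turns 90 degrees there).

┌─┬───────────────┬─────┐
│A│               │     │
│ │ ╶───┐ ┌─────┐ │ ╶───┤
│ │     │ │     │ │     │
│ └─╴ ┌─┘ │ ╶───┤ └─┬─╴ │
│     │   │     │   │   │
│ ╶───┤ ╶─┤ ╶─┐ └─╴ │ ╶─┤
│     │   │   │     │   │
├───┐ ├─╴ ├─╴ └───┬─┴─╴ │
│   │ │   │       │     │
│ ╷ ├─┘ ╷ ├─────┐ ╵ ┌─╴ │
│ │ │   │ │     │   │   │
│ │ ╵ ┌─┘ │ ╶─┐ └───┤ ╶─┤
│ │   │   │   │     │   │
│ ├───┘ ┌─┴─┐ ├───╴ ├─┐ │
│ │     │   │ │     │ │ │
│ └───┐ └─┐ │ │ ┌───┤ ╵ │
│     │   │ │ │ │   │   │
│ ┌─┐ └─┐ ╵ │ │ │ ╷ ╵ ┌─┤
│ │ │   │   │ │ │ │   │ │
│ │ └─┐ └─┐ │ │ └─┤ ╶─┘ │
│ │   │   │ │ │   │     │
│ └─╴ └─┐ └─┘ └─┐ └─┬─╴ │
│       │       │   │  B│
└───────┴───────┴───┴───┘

Counting corner cells (2 non-opposite passages):
Total corners: 72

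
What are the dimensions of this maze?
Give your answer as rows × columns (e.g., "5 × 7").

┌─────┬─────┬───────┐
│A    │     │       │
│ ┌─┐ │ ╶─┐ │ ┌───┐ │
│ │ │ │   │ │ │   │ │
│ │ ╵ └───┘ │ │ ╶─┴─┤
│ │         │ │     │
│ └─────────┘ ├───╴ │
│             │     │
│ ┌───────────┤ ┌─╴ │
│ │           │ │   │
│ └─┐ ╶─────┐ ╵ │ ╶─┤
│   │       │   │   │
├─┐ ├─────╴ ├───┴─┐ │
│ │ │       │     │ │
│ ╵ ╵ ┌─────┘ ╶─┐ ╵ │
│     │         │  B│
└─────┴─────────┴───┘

Counting the maze dimensions:
Rows (vertical): 8
Columns (horizontal): 10
Dimensions: 8 × 10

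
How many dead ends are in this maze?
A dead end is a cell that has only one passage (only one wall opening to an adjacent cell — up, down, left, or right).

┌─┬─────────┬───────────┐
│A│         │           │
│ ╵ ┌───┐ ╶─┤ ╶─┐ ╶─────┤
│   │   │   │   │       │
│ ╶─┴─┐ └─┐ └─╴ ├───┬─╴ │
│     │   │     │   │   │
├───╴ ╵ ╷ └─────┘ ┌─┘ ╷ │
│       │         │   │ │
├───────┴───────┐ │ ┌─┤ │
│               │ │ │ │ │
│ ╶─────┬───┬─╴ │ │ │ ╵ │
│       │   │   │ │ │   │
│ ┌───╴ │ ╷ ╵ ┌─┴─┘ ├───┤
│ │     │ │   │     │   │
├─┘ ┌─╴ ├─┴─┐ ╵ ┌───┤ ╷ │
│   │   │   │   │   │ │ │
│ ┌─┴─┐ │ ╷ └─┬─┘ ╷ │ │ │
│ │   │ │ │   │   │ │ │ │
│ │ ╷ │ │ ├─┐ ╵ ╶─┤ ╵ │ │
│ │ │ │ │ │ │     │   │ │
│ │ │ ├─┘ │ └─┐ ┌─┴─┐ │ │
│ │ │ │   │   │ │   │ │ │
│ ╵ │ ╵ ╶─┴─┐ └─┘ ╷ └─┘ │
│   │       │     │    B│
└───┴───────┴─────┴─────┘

Checking each cell for number of passages:

Dead ends found at positions:
  (0, 0)
  (0, 5)
  (0, 11)
  (1, 2)
  (2, 9)
  (3, 0)
  (4, 10)
  (5, 8)
  (6, 0)
  (6, 4)
  (7, 2)
  (9, 3)
  (9, 5)
  (9, 8)
  (10, 7)
  (10, 10)
  (11, 5)
Total dead ends: 17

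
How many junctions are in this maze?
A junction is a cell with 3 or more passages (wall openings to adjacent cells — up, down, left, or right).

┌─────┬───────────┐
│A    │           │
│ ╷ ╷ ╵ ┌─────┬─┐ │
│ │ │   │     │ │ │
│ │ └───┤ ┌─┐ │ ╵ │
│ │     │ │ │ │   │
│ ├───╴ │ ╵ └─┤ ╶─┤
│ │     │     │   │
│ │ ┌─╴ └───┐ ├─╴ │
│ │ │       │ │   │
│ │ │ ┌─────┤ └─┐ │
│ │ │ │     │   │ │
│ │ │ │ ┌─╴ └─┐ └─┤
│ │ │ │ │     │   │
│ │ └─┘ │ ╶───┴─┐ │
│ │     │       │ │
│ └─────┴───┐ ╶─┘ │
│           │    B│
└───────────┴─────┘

Checking each cell for number of passages:

Junctions found (3+ passages):
  (0, 1): 3 passages
  (2, 7): 3 passages
  (3, 3): 3 passages
  (3, 5): 3 passages
  (4, 3): 3 passages
  (4, 8): 3 passages
  (6, 5): 3 passages
  (7, 6): 3 passages
Total junctions: 8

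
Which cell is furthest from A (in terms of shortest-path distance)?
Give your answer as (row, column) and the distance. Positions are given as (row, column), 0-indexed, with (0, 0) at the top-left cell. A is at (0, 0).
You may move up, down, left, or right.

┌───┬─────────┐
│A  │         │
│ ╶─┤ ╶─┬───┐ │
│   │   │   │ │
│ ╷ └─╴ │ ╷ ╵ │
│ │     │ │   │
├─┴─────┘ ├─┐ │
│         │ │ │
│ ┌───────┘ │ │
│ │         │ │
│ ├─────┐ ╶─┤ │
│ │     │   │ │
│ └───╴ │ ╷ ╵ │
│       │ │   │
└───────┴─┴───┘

Computing BFS distances from A to all cells:
Furthest cell: (5, 1)
Distance: 32 steps

Path from A to the furthest cell:

┌───┬─────────┐
│A  │↱ → → → ↓│
│ ╶─┤ ╶─┬───┐ │
│↳ ↓│↑ ↰│↓ ↰│↓│
│ ╷ └─╴ │ ╷ ╵ │
│ │↳ → ↑│↓│↑ ↲│
├─┴─────┘ ├─┐ │
│↓ ← ← ← ↲│ │ │
│ ┌───────┘ │ │
│↓│         │ │
│ ├─────┐ ╶─┤ │
│↓│B ← ↰│   │ │
│ └───╴ │ ╷ ╵ │
│↳ → → ↑│ │   │
└───────┴─┴───┘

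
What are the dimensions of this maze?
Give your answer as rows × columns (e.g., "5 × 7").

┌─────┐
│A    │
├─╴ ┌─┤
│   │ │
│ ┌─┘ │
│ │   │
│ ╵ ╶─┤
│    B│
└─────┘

Counting the maze dimensions:
Rows (vertical): 4
Columns (horizontal): 3
Dimensions: 4 × 3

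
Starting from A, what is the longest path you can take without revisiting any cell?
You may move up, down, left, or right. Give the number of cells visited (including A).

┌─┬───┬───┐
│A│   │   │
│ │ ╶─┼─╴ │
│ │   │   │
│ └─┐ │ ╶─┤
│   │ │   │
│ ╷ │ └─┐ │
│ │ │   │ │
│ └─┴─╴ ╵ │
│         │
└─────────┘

Finding longest simple path using DFS:
Start: (0, 0)
Longest path visits 16 cells
Path: A → down → down → down → down → right → right → right → right → up → up → left → up → right → up → left

Solution:

┌─┬───┬───┐
│A│   │B ↰│
│ │ ╶─┼─╴ │
│↓│   │↱ ↑│
│ └─┐ │ ╶─┤
│↓  │ │↑ ↰│
│ ╷ │ └─┐ │
│↓│ │   │↑│
│ └─┴─╴ ╵ │
│↳ → → → ↑│
└─────────┘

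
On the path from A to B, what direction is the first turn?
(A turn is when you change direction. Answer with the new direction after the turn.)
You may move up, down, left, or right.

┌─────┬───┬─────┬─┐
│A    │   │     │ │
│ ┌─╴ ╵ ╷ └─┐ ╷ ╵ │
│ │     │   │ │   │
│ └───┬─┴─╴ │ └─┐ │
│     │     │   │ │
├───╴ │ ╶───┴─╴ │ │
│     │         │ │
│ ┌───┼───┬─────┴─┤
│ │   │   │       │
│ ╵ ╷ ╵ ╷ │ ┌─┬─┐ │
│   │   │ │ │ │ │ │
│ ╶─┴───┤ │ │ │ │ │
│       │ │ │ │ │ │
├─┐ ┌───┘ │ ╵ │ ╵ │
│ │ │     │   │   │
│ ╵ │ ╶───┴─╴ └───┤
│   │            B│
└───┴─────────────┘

Directions: down, down, right, right, down, left, left, down, down, right, up, right, down, right, up, right, down, down, down, left, left, down, right, right, right, right, right, right
First turn direction: right

Solution:

┌─────┬───┬─────┬─┐
│A    │   │     │ │
│ ┌─╴ ╵ ╷ └─┐ ╷ ╵ │
│↓│     │   │ │   │
│ └───┬─┴─╴ │ └─┐ │
│↳ → ↓│     │   │ │
├───╴ │ ╶───┴─╴ │ │
│↓ ← ↲│         │ │
│ ┌───┼───┬─────┴─┤
│↓│↱ ↓│↱ ↓│       │
│ ╵ ╷ ╵ ╷ │ ┌─┬─┐ │
│↳ ↑│↳ ↑│↓│ │ │ │ │
│ ╶─┴───┤ │ │ │ │ │
│       │↓│ │ │ │ │
├─┐ ┌───┘ │ ╵ │ ╵ │
│ │ │↓ ← ↲│   │   │
│ ╵ │ ╶───┴─╴ └───┤
│   │↳ → → → → → B│
└───┴─────────────┘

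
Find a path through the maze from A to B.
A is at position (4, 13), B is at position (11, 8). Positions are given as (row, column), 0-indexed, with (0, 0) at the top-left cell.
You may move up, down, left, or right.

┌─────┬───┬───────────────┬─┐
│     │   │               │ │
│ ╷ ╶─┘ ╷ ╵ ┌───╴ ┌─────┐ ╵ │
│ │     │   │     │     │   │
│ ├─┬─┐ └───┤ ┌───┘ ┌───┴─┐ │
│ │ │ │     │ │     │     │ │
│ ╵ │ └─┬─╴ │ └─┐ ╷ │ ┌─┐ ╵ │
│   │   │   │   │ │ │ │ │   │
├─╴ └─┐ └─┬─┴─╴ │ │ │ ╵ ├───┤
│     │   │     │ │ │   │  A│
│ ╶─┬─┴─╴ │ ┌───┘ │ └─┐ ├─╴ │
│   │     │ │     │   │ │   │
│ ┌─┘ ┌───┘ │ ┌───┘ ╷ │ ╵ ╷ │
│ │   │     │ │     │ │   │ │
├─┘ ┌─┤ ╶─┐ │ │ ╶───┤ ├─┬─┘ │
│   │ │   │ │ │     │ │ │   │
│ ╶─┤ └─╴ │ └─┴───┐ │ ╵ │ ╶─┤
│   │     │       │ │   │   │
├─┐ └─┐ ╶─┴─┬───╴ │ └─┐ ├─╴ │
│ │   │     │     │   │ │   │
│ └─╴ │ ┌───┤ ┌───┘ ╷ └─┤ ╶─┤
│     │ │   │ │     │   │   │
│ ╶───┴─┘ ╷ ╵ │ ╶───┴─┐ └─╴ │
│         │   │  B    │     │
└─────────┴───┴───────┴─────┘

Finding the shortest path from (4, 13) to (11, 8):
Path length: 22 steps
Directions: down → down → down → left → down → right → down → left → down → right → down → left → left → up → left → up → left → down → left → left → down → right

Solution:

┌─────┬───┬───────────────┬─┐
│     │   │               │ │
│ ╷ ╶─┘ ╷ ╵ ┌───╴ ┌─────┐ ╵ │
│ │     │   │     │     │   │
│ ├─┬─┐ └───┤ ┌───┘ ┌───┴─┐ │
│ │ │ │     │ │     │     │ │
│ ╵ │ └─┬─╴ │ └─┐ ╷ │ ┌─┐ ╵ │
│   │   │   │   │ │ │ │ │   │
├─╴ └─┐ └─┬─┴─╴ │ │ │ ╵ ├───┤
│     │   │     │ │ │   │  A│
│ ╶─┬─┴─╴ │ ┌───┘ │ └─┐ ├─╴ │
│   │     │ │     │   │ │  ↓│
│ ┌─┘ ┌───┘ │ ┌───┘ ╷ │ ╵ ╷ │
│ │   │     │ │     │ │   │↓│
├─┘ ┌─┤ ╶─┐ │ │ ╶───┤ ├─┬─┘ │
│   │ │   │ │ │     │ │ │↓ ↲│
│ ╶─┤ └─╴ │ └─┴───┐ │ ╵ │ ╶─┤
│   │     │       │ │   │↳ ↓│
├─┐ └─┐ ╶─┴─┬───╴ │ └─┐ ├─╴ │
│ │   │     │     │↓ ↰│ │↓ ↲│
│ └─╴ │ ┌───┤ ┌───┘ ╷ └─┤ ╶─┤
│     │ │   │ │↓ ← ↲│↑ ↰│↳ ↓│
│ ╶───┴─┘ ╷ ╵ │ ╶───┴─┐ └─╴ │
│         │   │↳ B    │↑ ← ↲│
└─────────┴───┴───────┴─────┘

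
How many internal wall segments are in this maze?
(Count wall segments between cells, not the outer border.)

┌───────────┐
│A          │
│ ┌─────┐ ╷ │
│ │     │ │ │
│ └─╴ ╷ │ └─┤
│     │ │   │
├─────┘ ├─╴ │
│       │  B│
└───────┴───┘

Counting internal wall segments:
Total internal walls: 15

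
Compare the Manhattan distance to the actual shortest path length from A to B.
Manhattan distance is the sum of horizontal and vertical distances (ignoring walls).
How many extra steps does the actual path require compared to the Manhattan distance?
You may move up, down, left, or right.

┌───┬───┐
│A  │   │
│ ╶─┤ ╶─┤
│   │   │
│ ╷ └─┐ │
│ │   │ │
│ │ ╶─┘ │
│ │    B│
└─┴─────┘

Manhattan distance: |3 - 0| + |3 - 0| = 6
Actual path length: 6
Extra steps: 6 - 6 = 0

Solution:

┌───┬───┐
│A  │   │
│ ╶─┤ ╶─┤
│↳ ↓│   │
│ ╷ └─┐ │
│ │↓  │ │
│ │ ╶─┘ │
│ │↳ → B│
└─┴─────┘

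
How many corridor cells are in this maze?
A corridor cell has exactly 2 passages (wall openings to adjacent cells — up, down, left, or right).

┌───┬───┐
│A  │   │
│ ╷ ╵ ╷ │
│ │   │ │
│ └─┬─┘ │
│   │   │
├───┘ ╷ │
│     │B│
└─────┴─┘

Counting cells with exactly 2 passages:
Total corridor cells: 12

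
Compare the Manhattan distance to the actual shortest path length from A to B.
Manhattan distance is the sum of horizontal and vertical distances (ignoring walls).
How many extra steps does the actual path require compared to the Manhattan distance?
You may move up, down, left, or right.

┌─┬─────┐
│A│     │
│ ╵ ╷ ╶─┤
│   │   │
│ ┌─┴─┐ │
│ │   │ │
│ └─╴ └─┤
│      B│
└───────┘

Manhattan distance: |3 - 0| + |3 - 0| = 6
Actual path length: 6
Extra steps: 6 - 6 = 0

Solution:

┌─┬─────┐
│A│     │
│ ╵ ╷ ╶─┤
│↓  │   │
│ ┌─┴─┐ │
│↓│   │ │
│ └─╴ └─┤
│↳ → → B│
└───────┘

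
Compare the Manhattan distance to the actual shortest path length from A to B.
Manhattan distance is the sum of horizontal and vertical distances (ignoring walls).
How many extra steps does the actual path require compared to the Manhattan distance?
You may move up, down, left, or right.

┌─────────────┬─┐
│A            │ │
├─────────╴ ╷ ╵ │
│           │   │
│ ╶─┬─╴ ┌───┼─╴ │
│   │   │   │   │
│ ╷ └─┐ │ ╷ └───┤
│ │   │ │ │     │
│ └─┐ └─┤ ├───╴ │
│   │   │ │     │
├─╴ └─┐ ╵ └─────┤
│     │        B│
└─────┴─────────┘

Manhattan distance: |5 - 0| + |7 - 0| = 12
Actual path length: 22
Extra steps: 22 - 12 = 10

Solution:

┌─────────────┬─┐
│A → → → → ↓  │ │
├─────────╴ ╷ ╵ │
│↓ ← ← ← ← ↲│   │
│ ╶─┬─╴ ┌───┼─╴ │
│↳ ↓│   │   │   │
│ ╷ └─┐ │ ╷ └───┤
│ │↳ ↓│ │ │     │
│ └─┐ └─┤ ├───╴ │
│   │↳ ↓│ │     │
├─╴ └─┐ ╵ └─────┤
│     │↳ → → → B│
└─────┴─────────┘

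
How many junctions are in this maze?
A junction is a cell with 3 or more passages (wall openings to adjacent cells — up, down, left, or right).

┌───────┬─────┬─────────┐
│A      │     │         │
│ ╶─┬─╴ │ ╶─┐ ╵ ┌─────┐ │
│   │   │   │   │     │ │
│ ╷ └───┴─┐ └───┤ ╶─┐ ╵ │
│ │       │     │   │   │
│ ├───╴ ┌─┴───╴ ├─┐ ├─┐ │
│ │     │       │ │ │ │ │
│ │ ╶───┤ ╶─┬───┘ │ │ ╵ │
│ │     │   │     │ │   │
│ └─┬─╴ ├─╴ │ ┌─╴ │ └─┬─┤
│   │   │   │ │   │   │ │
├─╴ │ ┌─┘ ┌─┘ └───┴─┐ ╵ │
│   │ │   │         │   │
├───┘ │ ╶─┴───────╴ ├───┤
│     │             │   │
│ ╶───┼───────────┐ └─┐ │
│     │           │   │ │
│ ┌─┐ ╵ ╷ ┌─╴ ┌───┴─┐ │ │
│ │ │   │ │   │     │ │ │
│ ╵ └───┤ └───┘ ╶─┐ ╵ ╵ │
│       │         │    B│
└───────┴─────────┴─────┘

Checking each cell for number of passages:

Junctions found (3+ passages):
  (1, 0): 3 passages
  (2, 3): 3 passages
  (2, 11): 3 passages
  (4, 8): 3 passages
  (6, 6): 3 passages
  (7, 9): 3 passages
  (8, 0): 3 passages
  (8, 4): 3 passages
  (8, 6): 3 passages
  (10, 1): 3 passages
  (10, 7): 3 passages
  (10, 10): 3 passages
Total junctions: 12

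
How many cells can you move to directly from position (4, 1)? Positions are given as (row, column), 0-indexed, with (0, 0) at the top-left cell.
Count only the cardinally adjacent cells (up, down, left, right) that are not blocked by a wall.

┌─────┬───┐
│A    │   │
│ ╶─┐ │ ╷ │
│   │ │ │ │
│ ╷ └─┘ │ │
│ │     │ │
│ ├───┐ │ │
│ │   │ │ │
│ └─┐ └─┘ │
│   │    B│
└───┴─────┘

Checking passable neighbors of (4, 1):
Neighbors: (4, 0)
Count: 1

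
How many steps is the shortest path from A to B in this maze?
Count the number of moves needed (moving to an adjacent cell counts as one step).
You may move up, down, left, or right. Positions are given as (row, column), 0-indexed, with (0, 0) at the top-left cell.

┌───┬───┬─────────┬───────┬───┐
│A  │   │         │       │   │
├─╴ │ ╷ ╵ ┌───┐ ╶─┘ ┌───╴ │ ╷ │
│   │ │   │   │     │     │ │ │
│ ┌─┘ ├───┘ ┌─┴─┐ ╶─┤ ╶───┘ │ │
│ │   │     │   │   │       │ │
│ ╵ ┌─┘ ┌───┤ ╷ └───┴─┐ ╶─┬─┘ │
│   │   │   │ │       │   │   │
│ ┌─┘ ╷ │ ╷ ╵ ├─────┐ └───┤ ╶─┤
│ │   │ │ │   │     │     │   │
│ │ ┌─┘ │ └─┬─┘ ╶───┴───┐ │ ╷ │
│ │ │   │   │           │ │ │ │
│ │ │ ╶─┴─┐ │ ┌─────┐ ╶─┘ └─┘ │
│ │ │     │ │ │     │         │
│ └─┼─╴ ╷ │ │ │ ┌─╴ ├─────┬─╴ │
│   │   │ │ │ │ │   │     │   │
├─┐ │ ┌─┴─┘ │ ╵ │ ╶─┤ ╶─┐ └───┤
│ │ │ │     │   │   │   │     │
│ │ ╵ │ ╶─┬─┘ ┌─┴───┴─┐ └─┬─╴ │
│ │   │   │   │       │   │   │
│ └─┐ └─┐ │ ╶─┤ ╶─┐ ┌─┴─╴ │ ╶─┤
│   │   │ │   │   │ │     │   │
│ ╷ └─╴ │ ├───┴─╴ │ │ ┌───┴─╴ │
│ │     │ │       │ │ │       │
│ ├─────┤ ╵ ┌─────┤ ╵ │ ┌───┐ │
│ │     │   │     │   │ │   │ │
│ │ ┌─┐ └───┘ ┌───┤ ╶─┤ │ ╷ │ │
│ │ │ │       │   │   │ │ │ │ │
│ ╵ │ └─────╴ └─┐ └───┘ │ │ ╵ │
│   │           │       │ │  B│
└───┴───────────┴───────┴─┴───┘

Using BFS to find shortest path:
Start: (0, 0), End: (14, 14)
Path found:
(0,0) → (0,1) → (1,1) → (1,0) → (2,0) → (3,0) → (3,1) → (2,1) → (2,2) → (1,2) → (0,2) → (0,3) → (1,3) → (1,4) → (0,4) → (0,5) → (0,6) → (0,7) → (1,7) → (1,8) → (1,9) → (0,9) → (0,10) → (0,11) → (0,12) → (1,12) → (1,11) → (1,10) → (2,10) → (2,11) → (2,12) → (2,13) → (1,13) → (0,13) → (0,14) → (1,14) → (2,14) → (3,14) → (3,13) → (4,13) → (4,14) → (5,14) → (6,14) → (6,13) → (6,12) → (5,12) → (4,12) → (4,11) → (4,10) → (3,10) → (3,9) → (3,8) → (3,7) → (2,7) → (2,6) → (3,6) → (4,6) → (4,5) → (3,5) → (3,4) → (4,4) → (5,4) → (5,5) → (6,5) → (7,5) → (8,5) → (8,4) → (8,3) → (9,3) → (9,4) → (10,4) → (11,4) → (12,4) → (12,5) → (11,5) → (11,6) → (11,7) → (11,8) → (10,8) → (10,7) → (9,7) → (9,8) → (9,9) → (10,9) → (11,9) → (12,9) → (12,10) → (11,10) → (10,10) → (10,11) → (10,12) → (9,12) → (9,11) → (8,11) → (8,10) → (7,10) → (7,11) → (7,12) → (8,12) → (8,13) → (8,14) → (9,14) → (9,13) → (10,13) → (10,14) → (11,14) → (12,14) → (13,14) → (14,14)
Number of steps: 108

Solution:

┌───┬───┬─────────┬───────┬───┐
│A ↓│↱ ↓│↱ → → ↓  │↱ → → ↓│↱ ↓│
├─╴ │ ╷ ╵ ┌───┐ ╶─┘ ┌───╴ │ ╷ │
│↓ ↲│↑│↳ ↑│   │↳ → ↑│↓ ← ↲│↑│↓│
│ ┌─┘ ├───┘ ┌─┴─┐ ╶─┤ ╶───┘ │ │
│↓│↱ ↑│     │↓ ↰│   │↳ → → ↑│↓│
│ ╵ ┌─┘ ┌───┤ ╷ └───┴─┐ ╶─┬─┘ │
│↳ ↑│   │↓ ↰│↓│↑ ← ← ↰│   │↓ ↲│
│ ┌─┘ ╷ │ ╷ ╵ ├─────┐ └───┤ ╶─┤
│ │   │ │↓│↑ ↲│     │↑ ← ↰│↳ ↓│
│ │ ┌─┘ │ └─┬─┘ ╶───┴───┐ │ ╷ │
│ │ │   │↳ ↓│           │↑│ │↓│
│ │ │ ╶─┴─┐ │ ┌─────┐ ╶─┘ └─┘ │
│ │ │     │↓│ │     │    ↑ ← ↲│
│ └─┼─╴ ╷ │ │ │ ┌─╴ ├─────┬─╴ │
│   │   │ │↓│ │ │   │↱ → ↓│   │
├─┐ │ ┌─┴─┘ │ ╵ │ ╶─┤ ╶─┐ └───┤
│ │ │ │↓ ← ↲│   │   │↑ ↰│↳ → ↓│
│ │ ╵ │ ╶─┬─┘ ┌─┴───┴─┐ └─┬─╴ │
│ │   │↳ ↓│   │↱ → ↓  │↑ ↰│↓ ↲│
│ └─┐ └─┐ │ ╶─┤ ╶─┐ ┌─┴─╴ │ ╶─┤
│   │   │↓│   │↑ ↰│↓│↱ → ↑│↳ ↓│
│ ╷ └─╴ │ ├───┴─╴ │ │ ┌───┴─╴ │
│ │     │↓│↱ → → ↑│↓│↑│      ↓│
│ ├─────┤ ╵ ┌─────┤ ╵ │ ┌───┐ │
│ │     │↳ ↑│     │↳ ↑│ │   │↓│
│ │ ┌─┐ └───┘ ┌───┤ ╶─┤ │ ╷ │ │
│ │ │ │       │   │   │ │ │ │↓│
│ ╵ │ └─────╴ └─┐ └───┘ │ │ ╵ │
│   │           │       │ │  B│
└───┴───────────┴───────┴─┴───┘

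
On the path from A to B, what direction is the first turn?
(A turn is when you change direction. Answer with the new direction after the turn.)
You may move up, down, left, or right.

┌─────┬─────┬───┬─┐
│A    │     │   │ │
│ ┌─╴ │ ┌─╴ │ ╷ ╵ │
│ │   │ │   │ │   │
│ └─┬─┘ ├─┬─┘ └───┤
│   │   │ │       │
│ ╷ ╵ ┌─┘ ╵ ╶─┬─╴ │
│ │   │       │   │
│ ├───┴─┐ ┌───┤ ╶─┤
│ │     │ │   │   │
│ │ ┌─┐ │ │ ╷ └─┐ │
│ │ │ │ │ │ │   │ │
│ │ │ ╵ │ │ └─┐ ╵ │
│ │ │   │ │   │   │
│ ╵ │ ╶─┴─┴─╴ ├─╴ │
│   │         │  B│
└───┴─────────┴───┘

Directions: down, down, down, down, down, down, down, right, up, up, up, right, right, down, down, left, down, right, right, right, right, up, left, up, up, right, down, right, down, right, down
First turn direction: right

Solution:

┌─────┬─────┬───┬─┐
│A    │     │   │ │
│ ┌─╴ │ ┌─╴ │ ╷ ╵ │
│↓│   │ │   │ │   │
│ └─┬─┘ ├─┬─┘ └───┤
│↓  │   │ │       │
│ ╷ ╵ ┌─┘ ╵ ╶─┬─╴ │
│↓│   │       │   │
│ ├───┴─┐ ┌───┤ ╶─┤
│↓│↱ → ↓│ │↱ ↓│   │
│ │ ┌─┐ │ │ ╷ └─┐ │
│↓│↑│ │↓│ │↑│↳ ↓│ │
│ │ │ ╵ │ │ └─┐ ╵ │
│↓│↑│↓ ↲│ │↑ ↰│↳ ↓│
│ ╵ │ ╶─┴─┴─╴ ├─╴ │
│↳ ↑│↳ → → → ↑│  B│
└───┴─────────┴───┘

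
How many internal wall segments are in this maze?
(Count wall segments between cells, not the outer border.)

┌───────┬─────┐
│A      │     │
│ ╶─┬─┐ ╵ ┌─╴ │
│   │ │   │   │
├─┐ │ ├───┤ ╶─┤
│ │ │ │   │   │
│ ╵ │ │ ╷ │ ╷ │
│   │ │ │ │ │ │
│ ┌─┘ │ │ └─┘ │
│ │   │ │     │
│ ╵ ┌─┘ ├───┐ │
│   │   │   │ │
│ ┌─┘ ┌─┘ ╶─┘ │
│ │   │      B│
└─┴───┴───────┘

Counting internal wall segments:
Total internal walls: 36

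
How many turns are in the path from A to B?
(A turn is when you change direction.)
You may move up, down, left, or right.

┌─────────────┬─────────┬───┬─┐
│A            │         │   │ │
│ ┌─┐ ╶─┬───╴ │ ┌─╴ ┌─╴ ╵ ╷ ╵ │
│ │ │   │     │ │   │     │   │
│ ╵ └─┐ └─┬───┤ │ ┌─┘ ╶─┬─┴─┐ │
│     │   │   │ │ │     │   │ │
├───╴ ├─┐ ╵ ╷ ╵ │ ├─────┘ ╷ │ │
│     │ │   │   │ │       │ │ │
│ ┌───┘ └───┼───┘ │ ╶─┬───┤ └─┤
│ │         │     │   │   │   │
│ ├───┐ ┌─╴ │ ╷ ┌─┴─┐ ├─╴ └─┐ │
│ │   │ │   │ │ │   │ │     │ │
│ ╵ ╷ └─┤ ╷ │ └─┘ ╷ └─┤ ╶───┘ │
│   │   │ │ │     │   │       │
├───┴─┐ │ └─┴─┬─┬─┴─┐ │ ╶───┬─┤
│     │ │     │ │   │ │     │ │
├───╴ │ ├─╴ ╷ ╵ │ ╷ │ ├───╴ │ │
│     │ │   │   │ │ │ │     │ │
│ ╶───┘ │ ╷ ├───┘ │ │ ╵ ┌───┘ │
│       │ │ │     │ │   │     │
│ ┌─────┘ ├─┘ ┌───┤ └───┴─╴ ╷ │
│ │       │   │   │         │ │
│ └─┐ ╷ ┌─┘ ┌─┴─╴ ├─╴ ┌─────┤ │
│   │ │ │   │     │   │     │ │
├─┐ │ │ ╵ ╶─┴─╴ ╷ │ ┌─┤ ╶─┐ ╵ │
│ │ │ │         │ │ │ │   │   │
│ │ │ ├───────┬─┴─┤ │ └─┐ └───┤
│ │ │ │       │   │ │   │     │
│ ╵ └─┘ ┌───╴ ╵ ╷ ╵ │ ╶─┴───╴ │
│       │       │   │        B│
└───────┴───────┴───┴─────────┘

Directions: down, down, right, right, down, left, left, down, down, down, right, up, right, down, right, down, down, down, left, left, left, down, down, right, down, down, down, right, right, up, right, right, right, down, right, up, right, down, right, up, up, up, right, up, right, right, right, up, right, down, down, down, left, up, left, left, down, right, down, right, right, down
Number of turns: 38

Solution:

┌─────────────┬─────────┬───┬─┐
│A            │         │   │ │
│ ┌─┐ ╶─┬───╴ │ ┌─╴ ┌─╴ ╵ ╷ ╵ │
│↓│ │   │     │ │   │     │   │
│ ╵ └─┐ └─┬───┤ │ ┌─┘ ╶─┬─┴─┐ │
│↳ → ↓│   │   │ │ │     │   │ │
├───╴ ├─┐ ╵ ╷ ╵ │ ├─────┘ ╷ │ │
│↓ ← ↲│ │   │   │ │       │ │ │
│ ┌───┘ └───┼───┘ │ ╶─┬───┤ └─┤
│↓│         │     │   │   │   │
│ ├───┐ ┌─╴ │ ╷ ┌─┴─┐ ├─╴ └─┐ │
│↓│↱ ↓│ │   │ │ │   │ │     │ │
│ ╵ ╷ └─┤ ╷ │ └─┘ ╷ └─┤ ╶───┘ │
│↳ ↑│↳ ↓│ │ │     │   │       │
├───┴─┐ │ └─┴─┬─┬─┴─┐ │ ╶───┬─┤
│     │↓│     │ │   │ │     │ │
├───╴ │ ├─╴ ╷ ╵ │ ╷ │ ├───╴ │ │
│     │↓│   │   │ │ │ │     │ │
│ ╶───┘ │ ╷ ├───┘ │ │ ╵ ┌───┘ │
│↓ ← ← ↲│ │ │     │ │   │  ↱ ↓│
│ ┌─────┘ ├─┘ ┌───┤ └───┴─╴ ╷ │
│↓│       │   │   │  ↱ → → ↑│↓│
│ └─┐ ╷ ┌─┘ ┌─┴─╴ ├─╴ ┌─────┤ │
│↳ ↓│ │ │   │     │↱ ↑│↓ ← ↰│↓│
├─┐ │ │ ╵ ╶─┴─╴ ╷ │ ┌─┤ ╶─┐ ╵ │
│ │↓│ │         │ │↑│ │↳ ↓│↑ ↲│
│ │ │ ├───────┬─┴─┤ │ └─┐ └───┤
│ │↓│ │↱ → → ↓│↱ ↓│↑│   │↳ → ↓│
│ ╵ └─┘ ┌───╴ ╵ ╷ ╵ │ ╶─┴───╴ │
│  ↳ → ↑│    ↳ ↑│↳ ↑│        B│
└───────┴───────┴───┴─────────┘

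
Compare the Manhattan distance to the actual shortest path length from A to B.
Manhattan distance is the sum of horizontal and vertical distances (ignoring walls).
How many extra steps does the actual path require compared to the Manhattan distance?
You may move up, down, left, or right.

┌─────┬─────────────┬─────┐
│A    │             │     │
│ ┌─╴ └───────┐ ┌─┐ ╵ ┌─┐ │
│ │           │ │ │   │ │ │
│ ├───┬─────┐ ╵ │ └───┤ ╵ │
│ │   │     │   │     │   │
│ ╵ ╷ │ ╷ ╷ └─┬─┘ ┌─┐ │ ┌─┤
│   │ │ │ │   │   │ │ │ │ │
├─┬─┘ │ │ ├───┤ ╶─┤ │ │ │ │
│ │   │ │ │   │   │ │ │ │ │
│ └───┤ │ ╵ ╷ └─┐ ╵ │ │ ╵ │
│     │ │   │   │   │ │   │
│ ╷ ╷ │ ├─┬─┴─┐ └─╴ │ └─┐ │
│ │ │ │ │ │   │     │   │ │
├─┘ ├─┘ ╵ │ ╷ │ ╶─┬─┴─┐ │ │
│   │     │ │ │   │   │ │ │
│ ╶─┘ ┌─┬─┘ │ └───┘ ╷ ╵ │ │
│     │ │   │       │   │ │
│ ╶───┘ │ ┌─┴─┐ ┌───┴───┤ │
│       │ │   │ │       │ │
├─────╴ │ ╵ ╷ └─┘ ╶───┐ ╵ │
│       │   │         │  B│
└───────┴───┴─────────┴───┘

Manhattan distance: |10 - 0| + |12 - 0| = 22
Actual path length: 30
Extra steps: 30 - 22 = 8

Solution:

┌─────┬─────────────┬─────┐
│A → ↓│        ↱ → ↓│↱ → ↓│
│ ┌─╴ └───────┐ ┌─┐ ╵ ┌─┐ │
│ │  ↳ → → → ↓│↑│ │↳ ↑│ │↓│
│ ├───┬─────┐ ╵ │ └───┤ ╵ │
│ │   │     │↳ ↑│     │↓ ↲│
│ ╵ ╷ │ ╷ ╷ └─┬─┘ ┌─┐ │ ┌─┤
│   │ │ │ │   │   │ │ │↓│ │
├─┬─┘ │ │ ├───┤ ╶─┤ │ │ │ │
│ │   │ │ │   │   │ │ │↓│ │
│ └───┤ │ ╵ ╷ └─┐ ╵ │ │ ╵ │
│     │ │   │   │   │ │↳ ↓│
│ ╷ ╷ │ ├─┬─┴─┐ └─╴ │ └─┐ │
│ │ │ │ │ │   │     │   │↓│
├─┘ ├─┘ ╵ │ ╷ │ ╶─┬─┴─┐ │ │
│   │     │ │ │   │   │ │↓│
│ ╶─┘ ┌─┬─┘ │ └───┘ ╷ ╵ │ │
│     │ │   │       │   │↓│
│ ╶───┘ │ ┌─┴─┐ ┌───┴───┤ │
│       │ │   │ │       │↓│
├─────╴ │ ╵ ╷ └─┘ ╶───┐ ╵ │
│       │   │         │  B│
└───────┴───┴─────────┴───┘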